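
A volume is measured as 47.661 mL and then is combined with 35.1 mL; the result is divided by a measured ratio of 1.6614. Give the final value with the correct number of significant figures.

49.8 mL

47.661 mL + 35.1 mL = 82.761 mL; the sum is limited to 1 decimal place (3 s.f.).
Carrying full precision, 82.761 ÷ 1.6614 = 49.8140122788… mL; 1.6614 has 5 s.f., so the result keeps min(3, 5) = 3 s.f.
Rounded to 3 significant figures: 49.8 mL.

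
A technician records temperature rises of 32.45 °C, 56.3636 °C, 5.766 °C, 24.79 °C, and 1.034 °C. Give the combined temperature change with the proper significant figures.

32.45 °C + 56.3636 °C + 5.766 °C + 24.79 °C + 1.034 °C = 120.4036 °C.
Addition/subtraction keeps the fewest decimal places: 32.45 → 2 decimal places, 56.3636 → 4 decimal places, 5.766 → 3 decimal places, 24.79 → 2 decimal places, 1.034 → 3 decimal places; limit is 2.
Rounded to 2 decimal places: 120.40 °C.

120.40 °C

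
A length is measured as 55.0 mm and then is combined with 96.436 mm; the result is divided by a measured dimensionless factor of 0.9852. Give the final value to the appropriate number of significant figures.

153.7 mm

55.0 mm + 96.436 mm = 151.436 mm; the sum is limited to 1 decimal place (4 s.f.).
Carrying full precision, 151.436 ÷ 0.9852 = 153.71092164… mm; 0.9852 has 4 s.f., so the result keeps min(4, 4) = 4 s.f.
Rounded to 4 significant figures: 153.7 mm.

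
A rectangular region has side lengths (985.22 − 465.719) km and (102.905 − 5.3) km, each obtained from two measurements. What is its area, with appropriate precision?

985.22 − 465.719 = 519.501, limited to 2 d.p. → 5 s.f.; 102.905 − 5.3 = 97.605, limited to 1 d.p. → 3 s.f.
Carrying full precision, 519.501 × 97.605 = 50705.895105; keep min(5, 3) = 3 s.f.
Rounded to 3 significant figures: 5.07 × 10⁴ km².

5.07 × 10⁴ km²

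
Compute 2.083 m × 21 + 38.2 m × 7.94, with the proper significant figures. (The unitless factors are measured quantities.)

2.083 × 21 = 43.743 → 44 m (2 s.f., last digit at the 10^0 place).
38.2 × 7.94 = 303.308 → 303 m (3 s.f., last digit at the 10^0 place).
Sum: 347.051 m; keep the coarser place, 10^0.
Result: 347 m.

347 m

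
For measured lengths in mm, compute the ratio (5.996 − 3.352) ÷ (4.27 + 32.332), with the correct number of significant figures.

0.07224

5.996 − 3.352 = 2.644, limited to 3 d.p. → 4 s.f.; 4.27 + 32.332 = 36.602, limited to 2 d.p. → 4 s.f.
Carrying full precision, 2.644 ÷ 36.602 = 0.0722364898093…; keep min(4, 4) = 4 s.f.
Rounded to 4 significant figures: 0.07224.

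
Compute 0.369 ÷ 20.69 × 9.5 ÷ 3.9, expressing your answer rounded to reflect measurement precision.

0.043

0.369 ÷ 20.69 × 9.5 ÷ 3.9 = 0.0434435067108…
Multiplication/division keeps the fewest significant figures: 0.369 → 3 s.f., 20.69 → 4 s.f., 9.5 → 2 s.f., 3.9 → 2 s.f.; limit is 2.
Rounded to 2 significant figures: 0.043.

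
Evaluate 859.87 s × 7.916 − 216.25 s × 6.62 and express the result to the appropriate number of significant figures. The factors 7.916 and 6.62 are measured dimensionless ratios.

5.38 × 10³ s

859.87 × 7.916 = 6806.73092 → 6807 s (4 s.f., last digit at the 10^0 place).
216.25 × 6.62 = 1431.575 → 1.43 × 10³ s (3 s.f., last digit at the 10^1 place).
Difference: 5375.15592 s; keep the coarser place, 10^1.
Result: 5.38 × 10³ s.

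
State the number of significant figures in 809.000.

809.000: trailing zeros after a decimal point are significant; zeros between nonzero digits are significant.

6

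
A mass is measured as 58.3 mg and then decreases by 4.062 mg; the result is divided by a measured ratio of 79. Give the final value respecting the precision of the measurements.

58.3 mg − 4.062 mg = 54.238 mg; the difference is limited to 1 decimal place (3 s.f.).
Carrying full precision, 54.238 ÷ 79 = 0.686556962025… mg; 79 has 2 s.f., so the result keeps min(3, 2) = 2 s.f.
Rounded to 2 significant figures: 0.69 mg.

0.69 mg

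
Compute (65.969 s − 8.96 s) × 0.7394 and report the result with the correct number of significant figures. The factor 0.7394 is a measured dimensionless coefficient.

65.969 s − 8.96 s = 57.009 s; the difference is limited to 2 decimal places (4 s.f.).
Carrying full precision, 57.009 × 0.7394 = 42.1524546 s; 0.7394 has 4 s.f., so the result keeps min(4, 4) = 4 s.f.
Rounded to 4 significant figures: 42.15 s.

42.15 s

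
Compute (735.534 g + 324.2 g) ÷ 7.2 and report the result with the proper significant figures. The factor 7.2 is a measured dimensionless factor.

1.5 × 10^2 g

735.534 g + 324.2 g = 1059.734 g; the sum is limited to 1 decimal place (5 s.f.).
Carrying full precision, 1059.734 ÷ 7.2 = 147.185277778… g; 7.2 has 2 s.f., so the result keeps min(5, 2) = 2 s.f.
Rounded to 2 significant figures: 1.5 × 10^2 g.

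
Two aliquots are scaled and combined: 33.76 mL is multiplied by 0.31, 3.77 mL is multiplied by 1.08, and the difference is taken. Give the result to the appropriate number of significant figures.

33.76 × 0.31 = 10.4656 → 1.0 × 10^1 mL (2 s.f., last digit at the 10^0 place).
3.77 × 1.08 = 4.0716 → 4.07 mL (3 s.f., last digit at the 10^-2 place).
Difference: 6.394 mL; keep the coarser place, 10^0.
Result: 6 mL.

6 mL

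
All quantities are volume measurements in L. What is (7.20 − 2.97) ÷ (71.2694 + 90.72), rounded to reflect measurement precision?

0.0261

7.20 − 2.97 = 4.23, limited to 2 d.p. → 3 s.f.; 71.2694 + 90.72 = 161.9894, limited to 2 d.p. → 5 s.f.
Carrying full precision, 4.23 ÷ 161.9894 = 0.0261128197277…; keep min(3, 5) = 3 s.f.
Rounded to 3 significant figures: 0.0261.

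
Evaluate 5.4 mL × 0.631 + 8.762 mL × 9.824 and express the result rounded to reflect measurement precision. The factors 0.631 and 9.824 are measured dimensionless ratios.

89.5 mL

5.4 × 0.631 = 3.4074 → 3.4 mL (2 s.f., last digit at the 10^-1 place).
8.762 × 9.824 = 86.077888 → 86.08 mL (4 s.f., last digit at the 10^-2 place).
Sum: 89.485288 mL; keep the coarser place, 10^-1.
Result: 89.5 mL.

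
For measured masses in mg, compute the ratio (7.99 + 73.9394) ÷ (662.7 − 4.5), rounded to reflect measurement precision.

7.99 + 73.9394 = 81.9294, limited to 2 d.p. → 4 s.f.; 662.7 − 4.5 = 658.2, limited to 1 d.p. → 4 s.f.
Carrying full precision, 81.9294 ÷ 658.2 = 0.124474931632…; keep min(4, 4) = 4 s.f.
Rounded to 4 significant figures: 0.1245.

0.1245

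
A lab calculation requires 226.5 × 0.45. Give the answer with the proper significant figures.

226.5 × 0.45 = 101.925
Multiplication/division keeps the fewest significant figures: 226.5 → 4 s.f., 0.45 → 2 s.f.; limit is 2.
Rounded to 2 significant figures: 1.0 × 10^2.

1.0 × 10^2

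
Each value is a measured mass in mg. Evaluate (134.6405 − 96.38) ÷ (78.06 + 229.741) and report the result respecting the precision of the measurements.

134.6405 − 96.38 = 38.2605, limited to 2 d.p. → 4 s.f.; 78.06 + 229.741 = 307.801, limited to 2 d.p. → 5 s.f.
Carrying full precision, 38.2605 ÷ 307.801 = 0.124302715066…; keep min(4, 5) = 4 s.f.
Rounded to 4 significant figures: 0.1243.

0.1243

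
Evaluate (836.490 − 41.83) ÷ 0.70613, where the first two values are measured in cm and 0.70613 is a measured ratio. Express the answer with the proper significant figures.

1125.4 cm

836.490 cm − 41.83 cm = 794.660 cm; the difference is limited to 2 decimal places (5 s.f.).
Carrying full precision, 794.660 ÷ 0.70613 = 1125.37351479… cm; 0.70613 has 5 s.f., so the result keeps min(5, 5) = 5 s.f.
Rounded to 5 significant figures: 1125.4 cm.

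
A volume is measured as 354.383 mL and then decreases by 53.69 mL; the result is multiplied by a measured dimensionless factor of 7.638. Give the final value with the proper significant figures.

354.383 mL − 53.69 mL = 300.693 mL; the difference is limited to 2 decimal places (5 s.f.).
Carrying full precision, 300.693 × 7.638 = 2296.693134 mL; 7.638 has 4 s.f., so the result keeps min(5, 4) = 4 s.f.
Rounded to 4 significant figures: 2297 mL.

2297 mL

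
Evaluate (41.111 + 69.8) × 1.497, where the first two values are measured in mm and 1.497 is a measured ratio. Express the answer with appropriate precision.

41.111 mm + 69.8 mm = 110.911 mm; the sum is limited to 1 decimal place (4 s.f.).
Carrying full precision, 110.911 × 1.497 = 166.033767 mm; 1.497 has 4 s.f., so the result keeps min(4, 4) = 4 s.f.
Rounded to 4 significant figures: 166.0 mm.

166.0 mm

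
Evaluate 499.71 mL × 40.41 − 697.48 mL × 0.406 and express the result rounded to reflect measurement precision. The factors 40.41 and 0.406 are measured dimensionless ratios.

499.71 × 40.41 = 20193.2811 → 2.019 × 10^4 mL (4 s.f., last digit at the 10^1 place).
697.48 × 0.406 = 283.17688 → 2.83 × 10^2 mL (3 s.f., last digit at the 10^0 place).
Difference: 19910.10422 mL; keep the coarser place, 10^1.
Result: 1.991 × 10^4 mL.

1.991 × 10^4 mL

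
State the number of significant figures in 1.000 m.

4

1.000: trailing zeros after a decimal point are significant.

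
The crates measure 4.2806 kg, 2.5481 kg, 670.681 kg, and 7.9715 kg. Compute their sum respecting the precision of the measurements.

4.2806 kg + 2.5481 kg + 670.681 kg + 7.9715 kg = 685.4812 kg.
Addition/subtraction keeps the fewest decimal places: 4.2806 → 4 decimal places, 2.5481 → 4 decimal places, 670.681 → 3 decimal places, 7.9715 → 4 decimal places; limit is 3.
Rounded to 3 decimal places: 685.481 kg.

685.481 kg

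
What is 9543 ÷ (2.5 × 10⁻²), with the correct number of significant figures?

3.8 × 10⁵

9543 ÷ (2.5 × 10⁻²) = 381720
Multiplication/division keeps the fewest significant figures: 9543 → 4 s.f., 2.5 × 10⁻² → 2 s.f.; limit is 2.
Rounded to 2 significant figures: 3.8 × 10⁵.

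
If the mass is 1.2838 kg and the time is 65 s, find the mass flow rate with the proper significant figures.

mass flow rate = 1.2838 kg ÷ 65 s = 0.0197507692308… kg/s.
1.2838 has 5 significant figures; 65 has 2.
Division/multiplication keeps the fewest: 2 significant figures.
Rounded: 0.020 kg/s.

0.020 kg/s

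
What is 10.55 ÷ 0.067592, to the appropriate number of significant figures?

10.55 ÷ 0.067592 = 156.083560185…
Multiplication/division keeps the fewest significant figures: 10.55 → 4 s.f., 0.067592 → 5 s.f.; limit is 4.
Rounded to 4 significant figures: 156.1.

156.1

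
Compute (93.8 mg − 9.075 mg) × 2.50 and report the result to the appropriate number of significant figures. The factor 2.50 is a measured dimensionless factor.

93.8 mg − 9.075 mg = 84.725 mg; the difference is limited to 1 decimal place (3 s.f.).
Carrying full precision, 84.725 × 2.50 = 211.8125 mg; 2.50 has 3 s.f., so the result keeps min(3, 3) = 3 s.f.
Rounded to 3 significant figures: 212 mg.

212 mg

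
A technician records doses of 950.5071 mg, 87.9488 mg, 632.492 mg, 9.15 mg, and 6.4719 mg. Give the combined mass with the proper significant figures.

950.5071 mg + 87.9488 mg + 632.492 mg + 9.15 mg + 6.4719 mg = 1686.5698 mg.
Addition/subtraction keeps the fewest decimal places: 950.5071 → 4 decimal places, 87.9488 → 4 decimal places, 632.492 → 3 decimal places, 9.15 → 2 decimal places, 6.4719 → 4 decimal places; limit is 2.
Rounded to 2 decimal places: 1.68657 × 10^3 mg.

1.68657 × 10^3 mg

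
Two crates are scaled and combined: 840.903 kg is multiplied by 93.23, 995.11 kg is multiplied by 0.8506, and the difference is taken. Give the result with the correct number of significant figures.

7.755 × 10^4 kg

840.903 × 93.23 = 78397.38669 → 7.840 × 10^4 kg (4 s.f., last digit at the 10^1 place).
995.11 × 0.8506 = 846.440566 → 846.4 kg (4 s.f., last digit at the 10^-1 place).
Difference: 77550.946124 kg; keep the coarser place, 10^1.
Result: 7.755 × 10^4 kg.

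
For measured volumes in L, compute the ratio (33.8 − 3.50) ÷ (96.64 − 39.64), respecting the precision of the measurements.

0.532

33.8 − 3.50 = 30.30, limited to 1 d.p. → 3 s.f.; 96.64 − 39.64 = 57.00, limited to 2 d.p. → 4 s.f.
Carrying full precision, 30.30 ÷ 57.00 = 0.531578947368…; keep min(3, 4) = 3 s.f.
Rounded to 3 significant figures: 0.532.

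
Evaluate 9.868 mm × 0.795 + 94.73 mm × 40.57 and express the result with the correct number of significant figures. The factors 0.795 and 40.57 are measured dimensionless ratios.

3851 mm

9.868 × 0.795 = 7.84506 → 7.85 mm (3 s.f., last digit at the 10^-2 place).
94.73 × 40.57 = 3843.1961 → 3843 mm (4 s.f., last digit at the 10^0 place).
Sum: 3851.04116 mm; keep the coarser place, 10^0.
Result: 3851 mm.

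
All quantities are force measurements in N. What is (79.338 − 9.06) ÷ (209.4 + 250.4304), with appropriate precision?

0.1528

79.338 − 9.06 = 70.278, limited to 2 d.p. → 4 s.f.; 209.4 + 250.4304 = 459.8304, limited to 1 d.p. → 4 s.f.
Carrying full precision, 70.278 ÷ 459.8304 = 0.152834610326…; keep min(4, 4) = 4 s.f.
Rounded to 4 significant figures: 0.1528.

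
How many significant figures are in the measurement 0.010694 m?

0.010694: leading zeros are not significant; zeros between nonzero digits are significant.

5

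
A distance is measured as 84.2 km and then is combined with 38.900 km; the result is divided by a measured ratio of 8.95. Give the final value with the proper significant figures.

13.8 km

84.2 km + 38.900 km = 123.100 km; the sum is limited to 1 decimal place (4 s.f.).
Carrying full precision, 123.100 ÷ 8.95 = 13.7541899441… km; 8.95 has 3 s.f., so the result keeps min(4, 3) = 3 s.f.
Rounded to 3 significant figures: 13.8 km.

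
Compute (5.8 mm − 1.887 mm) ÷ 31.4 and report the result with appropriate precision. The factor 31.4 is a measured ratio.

0.12 mm

5.8 mm − 1.887 mm = 3.913 mm; the difference is limited to 1 decimal place (2 s.f.).
Carrying full precision, 3.913 ÷ 31.4 = 0.124617834395… mm; 31.4 has 3 s.f., so the result keeps min(2, 3) = 2 s.f.
Rounded to 2 significant figures: 0.12 mm.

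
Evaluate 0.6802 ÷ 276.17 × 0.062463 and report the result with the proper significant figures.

0.6802 ÷ 276.17 × 0.062463 = 0.00015384485136…
Multiplication/division keeps the fewest significant figures: 0.6802 → 4 s.f., 276.17 → 5 s.f., 0.062463 → 5 s.f.; limit is 4.
Rounded to 4 significant figures: 1.538 × 10⁻⁴.

1.538 × 10⁻⁴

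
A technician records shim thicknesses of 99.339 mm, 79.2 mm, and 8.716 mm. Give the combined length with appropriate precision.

187.3 mm

99.339 mm + 79.2 mm + 8.716 mm = 187.255 mm.
Addition/subtraction keeps the fewest decimal places: 99.339 → 3 decimal places, 79.2 → 1 decimal place, 8.716 → 3 decimal places; limit is 1.
Rounded to 1 decimal place: 187.3 mm.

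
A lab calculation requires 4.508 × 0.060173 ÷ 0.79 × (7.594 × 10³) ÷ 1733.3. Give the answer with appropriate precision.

1.5

4.508 × 0.060173 ÷ 0.79 × (7.594 × 10³) ÷ 1733.3 = 1.50437232782…
Multiplication/division keeps the fewest significant figures: 4.508 → 4 s.f., 0.060173 → 5 s.f., 0.79 → 2 s.f., 7.594 × 10³ → 4 s.f., 1733.3 → 5 s.f.; limit is 2.
Rounded to 2 significant figures: 1.5.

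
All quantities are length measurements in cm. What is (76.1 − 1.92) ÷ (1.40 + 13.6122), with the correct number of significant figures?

76.1 − 1.92 = 74.18, limited to 1 d.p. → 3 s.f.; 1.40 + 13.6122 = 15.0122, limited to 2 d.p. → 4 s.f.
Carrying full precision, 74.18 ÷ 15.0122 = 4.94131439762…; keep min(3, 4) = 3 s.f.
Rounded to 3 significant figures: 4.94.

4.94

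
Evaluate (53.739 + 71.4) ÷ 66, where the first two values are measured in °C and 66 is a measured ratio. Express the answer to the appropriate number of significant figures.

1.9 °C

53.739 °C + 71.4 °C = 125.139 °C; the sum is limited to 1 decimal place (4 s.f.).
Carrying full precision, 125.139 ÷ 66 = 1.89604545455… °C; 66 has 2 s.f., so the result keeps min(4, 2) = 2 s.f.
Rounded to 2 significant figures: 1.9 °C.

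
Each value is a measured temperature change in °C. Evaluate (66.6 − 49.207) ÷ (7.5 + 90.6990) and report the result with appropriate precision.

66.6 − 49.207 = 17.393, limited to 1 d.p. → 3 s.f.; 7.5 + 90.6990 = 98.1990, limited to 1 d.p. → 3 s.f.
Carrying full precision, 17.393 ÷ 98.1990 = 0.177119929938…; keep min(3, 3) = 3 s.f.
Rounded to 3 significant figures: 0.177.

0.177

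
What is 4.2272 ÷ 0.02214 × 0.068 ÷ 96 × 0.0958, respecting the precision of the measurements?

4.2272 ÷ 0.02214 × 0.068 ÷ 96 × 0.0958 = 0.01295622162…
Multiplication/division keeps the fewest significant figures: 4.2272 → 5 s.f., 0.02214 → 4 s.f., 0.068 → 2 s.f., 96 → 2 s.f., 0.0958 → 3 s.f.; limit is 2.
Rounded to 2 significant figures: 0.013.

0.013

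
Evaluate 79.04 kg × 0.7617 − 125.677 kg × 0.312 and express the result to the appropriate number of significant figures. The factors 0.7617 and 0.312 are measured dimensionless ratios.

21.0 kg

79.04 × 0.7617 = 60.204768 → 60.20 kg (4 s.f., last digit at the 10^-2 place).
125.677 × 0.312 = 39.211224 → 39.2 kg (3 s.f., last digit at the 10^-1 place).
Difference: 20.993544 kg; keep the coarser place, 10^-1.
Result: 21.0 kg.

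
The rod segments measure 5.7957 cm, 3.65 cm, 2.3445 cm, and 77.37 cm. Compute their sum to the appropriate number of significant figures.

89.16 cm

5.7957 cm + 3.65 cm + 2.3445 cm + 77.37 cm = 89.1602 cm.
Addition/subtraction keeps the fewest decimal places: 5.7957 → 4 decimal places, 3.65 → 2 decimal places, 2.3445 → 4 decimal places, 77.37 → 2 decimal places; limit is 2.
Rounded to 2 decimal places: 89.16 cm.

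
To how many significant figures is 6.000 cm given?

6.000: trailing zeros after a decimal point are significant.

4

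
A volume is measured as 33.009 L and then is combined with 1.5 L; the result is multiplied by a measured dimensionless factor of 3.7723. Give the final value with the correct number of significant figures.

1.30 × 10^2 L

33.009 L + 1.5 L = 34.509 L; the sum is limited to 1 decimal place (3 s.f.).
Carrying full precision, 34.509 × 3.7723 = 130.1783007 L; 3.7723 has 5 s.f., so the result keeps min(3, 5) = 3 s.f.
Rounded to 3 significant figures: 1.30 × 10^2 L.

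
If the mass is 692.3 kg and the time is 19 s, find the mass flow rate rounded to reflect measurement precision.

mass flow rate = 692.3 kg ÷ 19 s = 36.4368421053… kg/s.
692.3 has 4 significant figures; 19 has 2.
Division/multiplication keeps the fewest: 2 significant figures.
Rounded: 36 kg/s.

36 kg/s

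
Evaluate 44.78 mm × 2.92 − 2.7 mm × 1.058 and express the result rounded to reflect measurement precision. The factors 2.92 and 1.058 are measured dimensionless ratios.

44.78 × 2.92 = 130.7576 → 131 mm (3 s.f., last digit at the 10^0 place).
2.7 × 1.058 = 2.8566 → 2.9 mm (2 s.f., last digit at the 10^-1 place).
Difference: 127.901 mm; keep the coarser place, 10^0.
Result: 128 mm.

128 mm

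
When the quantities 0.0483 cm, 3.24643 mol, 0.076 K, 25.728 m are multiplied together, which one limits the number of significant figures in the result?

0.076 K

0.0483 cm → 3 s.f.; 3.24643 mol → 6 s.f.; 0.076 K → 2 s.f.; 25.728 m → 5 s.f.
The fewest is 2 significant figures, from 0.076 K.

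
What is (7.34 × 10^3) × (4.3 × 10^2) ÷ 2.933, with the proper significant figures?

(7.34 × 10^3) × (4.3 × 10^2) ÷ 2.933 = 1076099.55677…
Multiplication/division keeps the fewest significant figures: 7.34 × 10^3 → 3 s.f., 4.3 × 10^2 → 2 s.f., 2.933 → 4 s.f.; limit is 2.
Rounded to 2 significant figures: 1.1 × 10^6.

1.1 × 10^6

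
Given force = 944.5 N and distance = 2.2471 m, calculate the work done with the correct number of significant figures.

work done = 944.5 N × 2.2471 m = 2122.38595 J.
944.5 has 4 significant figures; 2.2471 has 5.
Division/multiplication keeps the fewest: 4 significant figures.
Rounded: 2122 J.

2122 J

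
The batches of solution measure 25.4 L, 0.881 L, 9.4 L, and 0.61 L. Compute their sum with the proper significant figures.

36.3 L

25.4 L + 0.881 L + 9.4 L + 0.61 L = 36.291 L.
Addition/subtraction keeps the fewest decimal places: 25.4 → 1 decimal place, 0.881 → 3 decimal places, 9.4 → 1 decimal place, 0.61 → 2 decimal places; limit is 1.
Rounded to 1 decimal place: 36.3 L.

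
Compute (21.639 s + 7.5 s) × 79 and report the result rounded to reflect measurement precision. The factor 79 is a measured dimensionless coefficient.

2.3 × 10^3 s

21.639 s + 7.5 s = 29.139 s; the sum is limited to 1 decimal place (3 s.f.).
Carrying full precision, 29.139 × 79 = 2301.981 s; 79 has 2 s.f., so the result keeps min(3, 2) = 2 s.f.
Rounded to 2 significant figures: 2.3 × 10^3 s.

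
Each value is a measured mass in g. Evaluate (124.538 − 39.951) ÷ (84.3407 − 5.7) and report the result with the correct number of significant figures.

1.08

124.538 − 39.951 = 84.587, limited to 3 d.p. → 5 s.f.; 84.3407 − 5.7 = 78.6407, limited to 1 d.p. → 3 s.f.
Carrying full precision, 84.587 ÷ 78.6407 = 1.07561351819…; keep min(5, 3) = 3 s.f.
Rounded to 3 significant figures: 1.08.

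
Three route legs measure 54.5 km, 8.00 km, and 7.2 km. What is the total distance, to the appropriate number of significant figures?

69.7 km

54.5 km + 8.00 km + 7.2 km = 69.70 km.
Addition/subtraction keeps the fewest decimal places: 54.5 → 1 decimal place, 8.00 → 2 decimal places, 7.2 → 1 decimal place; limit is 1.
Rounded to 1 decimal place: 69.7 km.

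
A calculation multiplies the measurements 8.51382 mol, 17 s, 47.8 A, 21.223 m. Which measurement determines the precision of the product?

8.51382 mol → 6 s.f.; 17 s → 2 s.f.; 47.8 A → 3 s.f.; 21.223 m → 5 s.f.
The fewest is 2 significant figures, from 17 s.

17 s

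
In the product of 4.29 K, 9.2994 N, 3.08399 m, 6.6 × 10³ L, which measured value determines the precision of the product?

4.29 K → 3 s.f.; 9.2994 N → 5 s.f.; 3.08399 m → 6 s.f.; 6.6 × 10³ L → 2 s.f.
The fewest is 2 significant figures, from 6.6 × 10³ L.

6.6 × 10³ L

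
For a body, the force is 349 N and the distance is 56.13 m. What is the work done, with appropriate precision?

work done = 349 N × 56.13 m = 19589.37 J.
349 has 3 significant figures; 56.13 has 4.
Division/multiplication keeps the fewest: 3 significant figures.
Rounded: 1.96 × 10⁴ J.

1.96 × 10⁴ J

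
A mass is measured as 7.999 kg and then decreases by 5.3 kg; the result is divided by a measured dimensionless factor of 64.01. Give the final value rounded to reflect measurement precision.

7.999 kg − 5.3 kg = 2.699 kg; the difference is limited to 1 decimal place (2 s.f.).
Carrying full precision, 2.699 ÷ 64.01 = 0.042165286674… kg; 64.01 has 4 s.f., so the result keeps min(2, 4) = 2 s.f.
Rounded to 2 significant figures: 0.042 kg.

0.042 kg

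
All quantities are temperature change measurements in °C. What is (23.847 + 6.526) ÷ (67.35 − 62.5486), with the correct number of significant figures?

6.33

23.847 + 6.526 = 30.373, limited to 3 d.p. → 5 s.f.; 67.35 − 62.5486 = 4.8014, limited to 2 d.p. → 3 s.f.
Carrying full precision, 30.373 ÷ 4.8014 = 6.32586328987…; keep min(5, 3) = 3 s.f.
Rounded to 3 significant figures: 6.33.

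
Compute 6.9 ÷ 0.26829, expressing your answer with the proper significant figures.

26

6.9 ÷ 0.26829 = 25.7184390026…
Multiplication/division keeps the fewest significant figures: 6.9 → 2 s.f., 0.26829 → 5 s.f.; limit is 2.
Rounded to 2 significant figures: 26.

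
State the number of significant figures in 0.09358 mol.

0.09358: leading zeros are not significant.

4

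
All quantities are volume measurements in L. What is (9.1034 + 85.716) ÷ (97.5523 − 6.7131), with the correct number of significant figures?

9.1034 + 85.716 = 94.8194, limited to 3 d.p. → 5 s.f.; 97.5523 − 6.7131 = 90.8392, limited to 4 d.p. → 6 s.f.
Carrying full precision, 94.8194 ÷ 90.8392 = 1.04381588565…; keep min(5, 6) = 5 s.f.
Rounded to 5 significant figures: 1.0438.

1.0438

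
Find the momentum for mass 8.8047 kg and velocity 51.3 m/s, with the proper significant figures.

452 kg·m/s

momentum = 8.8047 kg × 51.3 m/s = 451.68111 kg·m/s.
8.8047 has 5 significant figures; 51.3 has 3.
Division/multiplication keeps the fewest: 3 significant figures.
Rounded: 452 kg·m/s.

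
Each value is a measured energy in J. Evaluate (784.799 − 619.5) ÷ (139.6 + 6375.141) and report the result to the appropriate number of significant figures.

784.799 − 619.5 = 165.299, limited to 1 d.p. → 4 s.f.; 139.6 + 6375.141 = 6514.741, limited to 1 d.p. → 5 s.f.
Carrying full precision, 165.299 ÷ 6514.741 = 0.0253730731582…; keep min(4, 5) = 4 s.f.
Rounded to 4 significant figures: 2.537 × 10^-2.

2.537 × 10^-2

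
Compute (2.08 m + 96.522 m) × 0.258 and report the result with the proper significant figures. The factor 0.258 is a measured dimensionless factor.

2.08 m + 96.522 m = 98.602 m; the sum is limited to 2 decimal places (4 s.f.).
Carrying full precision, 98.602 × 0.258 = 25.439316 m; 0.258 has 3 s.f., so the result keeps min(4, 3) = 3 s.f.
Rounded to 3 significant figures: 25.4 m.

25.4 m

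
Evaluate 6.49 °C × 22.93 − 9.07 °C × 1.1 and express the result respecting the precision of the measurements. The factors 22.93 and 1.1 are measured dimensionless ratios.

6.49 × 22.93 = 148.8157 → 149 °C (3 s.f., last digit at the 10^0 place).
9.07 × 1.1 = 9.977 → 1.0 × 10¹ °C (2 s.f., last digit at the 10^0 place).
Difference: 138.8387 °C; keep the coarser place, 10^0.
Result: 139 °C.

139 °C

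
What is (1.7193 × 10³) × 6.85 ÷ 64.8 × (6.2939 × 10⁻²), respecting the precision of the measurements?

11.4

(1.7193 × 10³) × 6.85 ÷ 64.8 × (6.2939 × 10⁻²) = 11.4389738502…
Multiplication/division keeps the fewest significant figures: 1.7193 × 10³ → 5 s.f., 6.85 → 3 s.f., 64.8 → 3 s.f., 6.2939 × 10⁻² → 5 s.f.; limit is 3.
Rounded to 3 significant figures: 11.4.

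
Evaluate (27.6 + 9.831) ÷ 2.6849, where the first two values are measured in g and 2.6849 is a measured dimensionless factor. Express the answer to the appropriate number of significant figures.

13.9 g

27.6 g + 9.831 g = 37.431 g; the sum is limited to 1 decimal place (3 s.f.).
Carrying full precision, 37.431 ÷ 2.6849 = 13.941301352… g; 2.6849 has 5 s.f., so the result keeps min(3, 5) = 3 s.f.
Rounded to 3 significant figures: 13.9 g.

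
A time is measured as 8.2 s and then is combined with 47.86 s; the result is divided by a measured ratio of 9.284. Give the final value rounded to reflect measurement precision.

6.04 s

8.2 s + 47.86 s = 56.06 s; the sum is limited to 1 decimal place (3 s.f.).
Carrying full precision, 56.06 ÷ 9.284 = 6.03834554072… s; 9.284 has 4 s.f., so the result keeps min(3, 4) = 3 s.f.
Rounded to 3 significant figures: 6.04 s.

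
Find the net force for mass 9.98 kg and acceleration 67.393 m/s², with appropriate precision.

673 N

net force = 9.98 kg × 67.393 m/s² = 672.58214 N.
9.98 has 3 significant figures; 67.393 has 5.
Division/multiplication keeps the fewest: 3 significant figures.
Rounded: 673 N.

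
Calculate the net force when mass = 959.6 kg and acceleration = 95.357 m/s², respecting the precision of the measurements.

net force = 959.6 kg × 95.357 m/s² = 91504.5772 N.
959.6 has 4 significant figures; 95.357 has 5.
Division/multiplication keeps the fewest: 4 significant figures.
Rounded: 9.150 × 10⁴ N.

9.150 × 10⁴ N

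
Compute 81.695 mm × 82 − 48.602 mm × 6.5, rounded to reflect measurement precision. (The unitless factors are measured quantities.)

6.4 × 10³ mm

81.695 × 82 = 6698.99 → 6.7 × 10³ mm (2 s.f., last digit at the 10^2 place).
48.602 × 6.5 = 315.913 → 3.2 × 10² mm (2 s.f., last digit at the 10^1 place).
Difference: 6383.077 mm; keep the coarser place, 10^2.
Result: 6.4 × 10³ mm.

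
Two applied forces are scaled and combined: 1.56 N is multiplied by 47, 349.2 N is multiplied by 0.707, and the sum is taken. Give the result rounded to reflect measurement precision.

1.56 × 47 = 73.32 → 73 N (2 s.f., last digit at the 10^0 place).
349.2 × 0.707 = 246.8844 → 247 N (3 s.f., last digit at the 10^0 place).
Sum: 320.2044 N; keep the coarser place, 10^0.
Result: 3.20 × 10^2 N.

3.20 × 10^2 N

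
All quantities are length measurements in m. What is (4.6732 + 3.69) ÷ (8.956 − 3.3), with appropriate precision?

1.5

4.6732 + 3.69 = 8.3632, limited to 2 d.p. → 3 s.f.; 8.956 − 3.3 = 5.656, limited to 1 d.p. → 2 s.f.
Carrying full precision, 8.3632 ÷ 5.656 = 1.47864214993…; keep min(3, 2) = 2 s.f.
Rounded to 2 significant figures: 1.5.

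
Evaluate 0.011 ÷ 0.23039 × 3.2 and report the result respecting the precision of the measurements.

0.15

0.011 ÷ 0.23039 × 3.2 = 0.152784409046…
Multiplication/division keeps the fewest significant figures: 0.011 → 2 s.f., 0.23039 → 5 s.f., 3.2 → 2 s.f.; limit is 2.
Rounded to 2 significant figures: 0.15.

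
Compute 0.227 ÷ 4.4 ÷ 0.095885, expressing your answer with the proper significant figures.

0.227 ÷ 4.4 ÷ 0.095885 = 0.538049841903…
Multiplication/division keeps the fewest significant figures: 0.227 → 3 s.f., 4.4 → 2 s.f., 0.095885 → 5 s.f.; limit is 2.
Rounded to 2 significant figures: 0.54.

0.54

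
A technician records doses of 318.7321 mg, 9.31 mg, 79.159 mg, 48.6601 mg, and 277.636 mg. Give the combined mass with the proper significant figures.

733.50 mg

318.7321 mg + 9.31 mg + 79.159 mg + 48.6601 mg + 277.636 mg = 733.4972 mg.
Addition/subtraction keeps the fewest decimal places: 318.7321 → 4 decimal places, 9.31 → 2 decimal places, 79.159 → 3 decimal places, 48.6601 → 4 decimal places, 277.636 → 3 decimal places; limit is 2.
Rounded to 2 decimal places: 733.50 mg.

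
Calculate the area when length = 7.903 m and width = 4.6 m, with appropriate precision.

area = 7.903 m × 4.6 m = 36.3538 m².
7.903 has 4 significant figures; 4.6 has 2.
Division/multiplication keeps the fewest: 2 significant figures.
Rounded: 36 m².

36 m²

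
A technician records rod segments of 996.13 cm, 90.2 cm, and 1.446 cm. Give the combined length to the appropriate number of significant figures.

1087.8 cm

996.13 cm + 90.2 cm + 1.446 cm = 1087.776 cm.
Addition/subtraction keeps the fewest decimal places: 996.13 → 2 decimal places, 90.2 → 1 decimal place, 1.446 → 3 decimal places; limit is 1.
Rounded to 1 decimal place: 1087.8 cm.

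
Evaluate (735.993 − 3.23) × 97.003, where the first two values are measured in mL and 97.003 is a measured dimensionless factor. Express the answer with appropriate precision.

7.1080 × 10⁴ mL

735.993 mL − 3.23 mL = 732.763 mL; the difference is limited to 2 decimal places (5 s.f.).
Carrying full precision, 732.763 × 97.003 = 71080.209289 mL; 97.003 has 5 s.f., so the result keeps min(5, 5) = 5 s.f.
Rounded to 5 significant figures: 7.1080 × 10⁴ mL.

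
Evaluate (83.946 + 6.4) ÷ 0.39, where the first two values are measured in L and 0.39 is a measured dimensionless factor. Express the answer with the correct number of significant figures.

2.3 × 10^2 L

83.946 L + 6.4 L = 90.346 L; the sum is limited to 1 decimal place (3 s.f.).
Carrying full precision, 90.346 ÷ 0.39 = 231.656410256… L; 0.39 has 2 s.f., so the result keeps min(3, 2) = 2 s.f.
Rounded to 2 significant figures: 2.3 × 10^2 L.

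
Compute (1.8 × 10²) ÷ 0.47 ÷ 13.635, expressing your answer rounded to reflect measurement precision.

(1.8 × 10²) ÷ 0.47 ÷ 13.635 = 28.0879151745…
Multiplication/division keeps the fewest significant figures: 1.8 × 10² → 2 s.f., 0.47 → 2 s.f., 13.635 → 5 s.f.; limit is 2.
Rounded to 2 significant figures: 28.

28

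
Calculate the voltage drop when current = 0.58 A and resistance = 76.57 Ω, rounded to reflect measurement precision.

voltage drop = 0.58 A × 76.57 Ω = 44.4106 V.
0.58 has 2 significant figures; 76.57 has 4.
Division/multiplication keeps the fewest: 2 significant figures.
Rounded: 44 V.

44 V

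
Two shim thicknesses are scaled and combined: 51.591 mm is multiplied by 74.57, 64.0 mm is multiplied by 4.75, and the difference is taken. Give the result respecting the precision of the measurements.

51.591 × 74.57 = 3847.14087 → 3847 mm (4 s.f., last digit at the 10^0 place).
64.0 × 4.75 = 304 → 304 mm (3 s.f., last digit at the 10^0 place).
Difference: 3543.14087 mm; keep the coarser place, 10^0.
Result: 3543 mm.

3543 mm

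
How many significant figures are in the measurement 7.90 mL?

3

7.90: trailing zeros after a decimal point are significant.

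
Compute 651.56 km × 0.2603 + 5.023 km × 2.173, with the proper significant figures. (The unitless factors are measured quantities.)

651.56 × 0.2603 = 169.601068 → 169.6 km (4 s.f., last digit at the 10^-1 place).
5.023 × 2.173 = 10.914979 → 10.91 km (4 s.f., last digit at the 10^-2 place).
Sum: 180.516047 km; keep the coarser place, 10^-1.
Result: 1.805 × 10^2 km.

1.805 × 10^2 km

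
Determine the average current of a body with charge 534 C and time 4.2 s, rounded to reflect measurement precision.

average current = 534 C ÷ 4.2 s = 127.142857143… A.
534 has 3 significant figures; 4.2 has 2.
Division/multiplication keeps the fewest: 2 significant figures.
Rounded: 1.3 × 10^2 A.

1.3 × 10^2 A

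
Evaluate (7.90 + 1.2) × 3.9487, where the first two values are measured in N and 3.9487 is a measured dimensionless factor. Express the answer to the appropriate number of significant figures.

36 N

7.90 N + 1.2 N = 9.10 N; the sum is limited to 1 decimal place (2 s.f.).
Carrying full precision, 9.10 × 3.9487 = 35.93317 N; 3.9487 has 5 s.f., so the result keeps min(2, 5) = 2 s.f.
Rounded to 2 significant figures: 36 N.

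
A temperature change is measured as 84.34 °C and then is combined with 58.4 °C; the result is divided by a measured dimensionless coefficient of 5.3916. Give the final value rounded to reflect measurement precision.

26.47 °C

84.34 °C + 58.4 °C = 142.74 °C; the sum is limited to 1 decimal place (4 s.f.).
Carrying full precision, 142.74 ÷ 5.3916 = 26.4745159136… °C; 5.3916 has 5 s.f., so the result keeps min(4, 5) = 4 s.f.
Rounded to 4 significant figures: 26.47 °C.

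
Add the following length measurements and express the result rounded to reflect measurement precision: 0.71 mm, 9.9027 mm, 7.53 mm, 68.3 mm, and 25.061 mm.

0.71 mm + 9.9027 mm + 7.53 mm + 68.3 mm + 25.061 mm = 111.5037 mm.
Addition/subtraction keeps the fewest decimal places: 0.71 → 2 decimal places, 9.9027 → 4 decimal places, 7.53 → 2 decimal places, 68.3 → 1 decimal place, 25.061 → 3 decimal places; limit is 1.
Rounded to 1 decimal place: 111.5 mm.

111.5 mm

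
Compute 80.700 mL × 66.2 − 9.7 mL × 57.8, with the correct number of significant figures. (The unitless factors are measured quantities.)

4.78 × 10^3 mL

80.700 × 66.2 = 5342.34 → 5.34 × 10^3 mL (3 s.f., last digit at the 10^1 place).
9.7 × 57.8 = 560.66 → 5.6 × 10^2 mL (2 s.f., last digit at the 10^1 place).
Difference: 4781.68 mL; keep the coarser place, 10^1.
Result: 4.78 × 10^3 mL.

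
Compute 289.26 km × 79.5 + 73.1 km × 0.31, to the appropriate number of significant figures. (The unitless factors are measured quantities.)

289.26 × 79.5 = 22996.17 → 2.30 × 10^4 km (3 s.f., last digit at the 10^2 place).
73.1 × 0.31 = 22.661 → 23 km (2 s.f., last digit at the 10^0 place).
Sum: 23018.831 km; keep the coarser place, 10^2.
Result: 2.30 × 10^4 km.

2.30 × 10^4 km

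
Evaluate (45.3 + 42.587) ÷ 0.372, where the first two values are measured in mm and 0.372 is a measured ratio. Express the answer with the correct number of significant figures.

45.3 mm + 42.587 mm = 87.887 mm; the sum is limited to 1 decimal place (3 s.f.).
Carrying full precision, 87.887 ÷ 0.372 = 236.255376344… mm; 0.372 has 3 s.f., so the result keeps min(3, 3) = 3 s.f.
Rounded to 3 significant figures: 236 mm.

236 mm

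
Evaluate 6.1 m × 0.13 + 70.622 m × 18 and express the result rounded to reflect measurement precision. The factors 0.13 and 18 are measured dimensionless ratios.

1.3 × 10^3 m

6.1 × 0.13 = 0.793 → 0.79 m (2 s.f., last digit at the 10^-2 place).
70.622 × 18 = 1271.196 → 1.3 × 10^3 m (2 s.f., last digit at the 10^2 place).
Sum: 1271.989 m; keep the coarser place, 10^2.
Result: 1.3 × 10^3 m.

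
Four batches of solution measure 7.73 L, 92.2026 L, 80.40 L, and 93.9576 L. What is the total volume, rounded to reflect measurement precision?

274.29 L

7.73 L + 92.2026 L + 80.40 L + 93.9576 L = 274.2902 L.
Addition/subtraction keeps the fewest decimal places: 7.73 → 2 decimal places, 92.2026 → 4 decimal places, 80.40 → 2 decimal places, 93.9576 → 4 decimal places; limit is 2.
Rounded to 2 decimal places: 274.29 L.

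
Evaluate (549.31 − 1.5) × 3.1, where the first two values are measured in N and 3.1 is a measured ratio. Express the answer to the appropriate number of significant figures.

1.7 × 10³ N

549.31 N − 1.5 N = 547.81 N; the difference is limited to 1 decimal place (4 s.f.).
Carrying full precision, 547.81 × 3.1 = 1698.211 N; 3.1 has 2 s.f., so the result keeps min(4, 2) = 2 s.f.
Rounded to 2 significant figures: 1.7 × 10³ N.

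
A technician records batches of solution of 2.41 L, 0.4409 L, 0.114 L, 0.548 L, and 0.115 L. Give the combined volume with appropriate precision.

2.41 L + 0.4409 L + 0.114 L + 0.548 L + 0.115 L = 3.6279 L.
Addition/subtraction keeps the fewest decimal places: 2.41 → 2 decimal places, 0.4409 → 4 decimal places, 0.114 → 3 decimal places, 0.548 → 3 decimal places, 0.115 → 3 decimal places; limit is 2.
Rounded to 2 decimal places: 3.63 L.

3.63 L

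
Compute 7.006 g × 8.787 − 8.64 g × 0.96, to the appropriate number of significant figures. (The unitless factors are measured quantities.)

53.3 g

7.006 × 8.787 = 61.561722 → 61.56 g (4 s.f., last digit at the 10^-2 place).
8.64 × 0.96 = 8.2944 → 8.3 g (2 s.f., last digit at the 10^-1 place).
Difference: 53.267322 g; keep the coarser place, 10^-1.
Result: 53.3 g.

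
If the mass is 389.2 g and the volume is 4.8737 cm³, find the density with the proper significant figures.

79.86 g/cm³

density = 389.2 g ÷ 4.8737 cm³ = 79.8571926873… g/cm³.
389.2 has 4 significant figures; 4.8737 has 5.
Division/multiplication keeps the fewest: 4 significant figures.
Rounded: 79.86 g/cm³.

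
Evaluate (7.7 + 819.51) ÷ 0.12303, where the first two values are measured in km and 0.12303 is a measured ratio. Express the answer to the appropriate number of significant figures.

7.7 km + 819.51 km = 827.21 km; the sum is limited to 1 decimal place (4 s.f.).
Carrying full precision, 827.21 ÷ 0.12303 = 6723.64463952… km; 0.12303 has 5 s.f., so the result keeps min(4, 5) = 4 s.f.
Rounded to 4 significant figures: 6724 km.

6724 km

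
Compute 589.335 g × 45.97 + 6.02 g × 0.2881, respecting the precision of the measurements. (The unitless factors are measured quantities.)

2.709 × 10^4 g

589.335 × 45.97 = 27091.72995 → 2.709 × 10^4 g (4 s.f., last digit at the 10^1 place).
6.02 × 0.2881 = 1.734362 → 1.73 g (3 s.f., last digit at the 10^-2 place).
Sum: 27093.464312 g; keep the coarser place, 10^1.
Result: 2.709 × 10^4 g.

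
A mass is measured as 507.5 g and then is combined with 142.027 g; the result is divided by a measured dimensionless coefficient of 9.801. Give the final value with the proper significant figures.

507.5 g + 142.027 g = 649.527 g; the sum is limited to 1 decimal place (4 s.f.).
Carrying full precision, 649.527 ÷ 9.801 = 66.2715029079… g; 9.801 has 4 s.f., so the result keeps min(4, 4) = 4 s.f.
Rounded to 4 significant figures: 66.27 g.

66.27 g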